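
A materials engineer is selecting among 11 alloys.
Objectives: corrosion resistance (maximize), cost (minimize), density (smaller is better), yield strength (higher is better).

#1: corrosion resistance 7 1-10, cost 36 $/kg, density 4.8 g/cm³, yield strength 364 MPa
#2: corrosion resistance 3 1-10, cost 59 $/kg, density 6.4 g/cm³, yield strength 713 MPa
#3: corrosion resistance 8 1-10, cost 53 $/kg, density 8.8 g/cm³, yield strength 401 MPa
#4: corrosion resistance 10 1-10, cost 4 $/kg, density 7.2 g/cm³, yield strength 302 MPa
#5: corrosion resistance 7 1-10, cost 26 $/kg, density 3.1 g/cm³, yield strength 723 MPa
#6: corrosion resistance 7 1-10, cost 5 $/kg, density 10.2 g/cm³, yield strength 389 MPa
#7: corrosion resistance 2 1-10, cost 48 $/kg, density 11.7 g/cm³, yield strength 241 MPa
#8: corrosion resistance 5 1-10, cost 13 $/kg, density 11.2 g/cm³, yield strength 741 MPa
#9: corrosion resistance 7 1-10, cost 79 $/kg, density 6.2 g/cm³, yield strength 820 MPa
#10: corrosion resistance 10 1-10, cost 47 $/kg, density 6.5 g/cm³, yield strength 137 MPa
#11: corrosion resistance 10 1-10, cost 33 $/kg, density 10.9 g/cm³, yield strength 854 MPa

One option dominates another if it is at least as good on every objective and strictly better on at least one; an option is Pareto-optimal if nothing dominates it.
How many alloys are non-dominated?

8

#1: dominated by #5 (corrosion resistance 7≥7, cost 26≤36, density 3.1≤4.8, yield strength 723≥364).
#2: dominated by #5 (corrosion resistance 7≥3, cost 26≤59, density 3.1≤6.4, yield strength 723≥713).
#3: not dominated.
#4: not dominated (best cost).
#5: not dominated (best density).
#6: not dominated.
#7: dominated by #1 (corrosion resistance 7≥2, cost 36≤48, density 4.8≤11.7, yield strength 364≥241).
#8: not dominated.
#9: not dominated.
#10: not dominated.
#11: not dominated (best yield strength).
Pareto-optimal: #3, #4, #5, #6, #8, #9, #10, #11 → 8.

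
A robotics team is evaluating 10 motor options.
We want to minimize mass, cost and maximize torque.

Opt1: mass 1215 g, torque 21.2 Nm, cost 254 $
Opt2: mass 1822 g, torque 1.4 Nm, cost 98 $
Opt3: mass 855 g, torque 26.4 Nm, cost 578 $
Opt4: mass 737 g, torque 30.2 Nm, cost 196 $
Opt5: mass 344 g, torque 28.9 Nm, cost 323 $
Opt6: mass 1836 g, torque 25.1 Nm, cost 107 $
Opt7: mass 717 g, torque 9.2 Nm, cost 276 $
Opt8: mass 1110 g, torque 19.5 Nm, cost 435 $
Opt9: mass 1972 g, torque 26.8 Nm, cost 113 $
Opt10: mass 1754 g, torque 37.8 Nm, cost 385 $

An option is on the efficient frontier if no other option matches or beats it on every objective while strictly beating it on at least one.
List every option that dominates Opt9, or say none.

Opt1: worse on torque (21.2 vs 26.8).
Opt2: worse on torque (1.4 vs 26.8).
Opt3: worse on torque (26.4 vs 26.8).
Opt4: worse on cost (196 vs 113).
Opt5: worse on cost (323 vs 113).
Opt6: worse on torque (25.1 vs 26.8).
Opt7: worse on torque (9.2 vs 26.8).
Opt8: worse on torque (19.5 vs 26.8).
Opt10: worse on cost (385 vs 113).
No option dominates Opt9.

none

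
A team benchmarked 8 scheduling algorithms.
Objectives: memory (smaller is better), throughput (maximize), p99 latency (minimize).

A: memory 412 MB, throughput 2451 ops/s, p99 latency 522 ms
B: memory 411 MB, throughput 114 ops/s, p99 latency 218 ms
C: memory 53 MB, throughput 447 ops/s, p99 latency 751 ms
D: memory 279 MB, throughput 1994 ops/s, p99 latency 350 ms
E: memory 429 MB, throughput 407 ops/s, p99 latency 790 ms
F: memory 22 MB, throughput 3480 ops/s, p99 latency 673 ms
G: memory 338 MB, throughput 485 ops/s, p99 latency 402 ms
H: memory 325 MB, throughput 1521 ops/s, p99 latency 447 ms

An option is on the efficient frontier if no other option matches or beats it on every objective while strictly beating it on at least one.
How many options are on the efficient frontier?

A: not dominated.
B: not dominated (best p99 latency).
C: dominated by F (memory 22≤53, throughput 3480≥447, p99 latency 673≤751).
D: not dominated.
E: dominated by A (memory 412≤429, throughput 2451≥407, p99 latency 522≤790).
F: not dominated (best memory).
G: dominated by D (memory 279≤338, throughput 1994≥485, p99 latency 350≤402).
H: dominated by D (memory 279≤325, throughput 1994≥1521, p99 latency 350≤447).
Pareto-optimal: A, B, D, F → 4.

4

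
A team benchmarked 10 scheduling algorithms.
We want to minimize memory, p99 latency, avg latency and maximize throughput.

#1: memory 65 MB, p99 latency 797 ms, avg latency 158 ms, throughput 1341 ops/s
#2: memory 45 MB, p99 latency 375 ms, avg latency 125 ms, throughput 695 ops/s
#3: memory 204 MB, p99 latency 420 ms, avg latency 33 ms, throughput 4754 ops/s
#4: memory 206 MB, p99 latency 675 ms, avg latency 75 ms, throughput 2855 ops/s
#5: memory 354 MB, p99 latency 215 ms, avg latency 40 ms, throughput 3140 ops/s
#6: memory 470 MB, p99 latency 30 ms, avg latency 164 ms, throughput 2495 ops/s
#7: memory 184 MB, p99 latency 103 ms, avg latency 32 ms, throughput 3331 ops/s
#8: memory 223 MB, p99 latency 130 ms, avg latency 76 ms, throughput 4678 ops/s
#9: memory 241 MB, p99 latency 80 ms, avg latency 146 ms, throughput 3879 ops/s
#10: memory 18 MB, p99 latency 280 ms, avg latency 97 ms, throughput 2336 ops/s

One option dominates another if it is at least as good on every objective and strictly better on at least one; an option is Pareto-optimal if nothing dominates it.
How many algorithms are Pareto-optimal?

6

#1: dominated by #10 (memory 18≤65, p99 latency 280≤797, avg latency 97≤158, throughput 2336≥1341).
#2: dominated by #10 (memory 18≤45, p99 latency 280≤375, avg latency 97≤125, throughput 2336≥695).
#3: not dominated (best throughput).
#4: dominated by #3 (memory 204≤206, p99 latency 420≤675, avg latency 33≤75, throughput 4754≥2855).
#5: dominated by #7 (memory 184≤354, p99 latency 103≤215, avg latency 32≤40, throughput 3331≥3140).
#6: not dominated (best p99 latency).
#7: not dominated (best avg latency).
#8: not dominated.
#9: not dominated.
#10: not dominated (best memory).
Pareto-optimal: #3, #6, #7, #8, #9, #10 → 6.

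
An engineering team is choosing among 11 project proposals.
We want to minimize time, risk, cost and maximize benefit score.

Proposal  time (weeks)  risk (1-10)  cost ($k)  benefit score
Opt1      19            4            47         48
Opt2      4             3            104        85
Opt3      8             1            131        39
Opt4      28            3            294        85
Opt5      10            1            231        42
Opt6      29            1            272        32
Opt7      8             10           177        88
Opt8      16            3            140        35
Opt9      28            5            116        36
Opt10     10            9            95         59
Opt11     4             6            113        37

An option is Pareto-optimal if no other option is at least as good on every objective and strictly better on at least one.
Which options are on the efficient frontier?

Opt1: not dominated (best cost).
Opt2: not dominated.
Opt3: not dominated.
Opt4: dominated by Opt2 (time 4≤28, risk 3≤3, cost 104≤294, benefit score 85≥85).
Opt5: not dominated.
Opt6: dominated by Opt3 (time 8≤29, risk 1≤1, cost 131≤272, benefit score 39≥32).
Opt7: not dominated (best benefit score).
Opt8: dominated by Opt2 (time 4≤16, risk 3≤3, cost 104≤140, benefit score 85≥35).
Opt9: dominated by Opt1 (time 19≤28, risk 4≤5, cost 47≤116, benefit score 48≥36).
Opt10: not dominated.
Opt11: dominated by Opt2 (time 4≤4, risk 3≤6, cost 104≤113, benefit score 85≥37).

Opt1, Opt2, Opt3, Opt5, Opt7, Opt10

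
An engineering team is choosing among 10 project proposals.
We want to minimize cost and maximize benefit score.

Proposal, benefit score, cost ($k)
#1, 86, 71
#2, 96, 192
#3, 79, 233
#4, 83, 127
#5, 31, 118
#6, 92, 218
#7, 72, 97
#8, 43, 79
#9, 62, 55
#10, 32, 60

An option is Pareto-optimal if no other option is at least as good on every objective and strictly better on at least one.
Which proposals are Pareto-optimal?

#1: not dominated.
#2: not dominated (best benefit score).
#3: dominated by #1 (benefit score 86≥79, cost 71≤233).
#4: dominated by #1 (benefit score 86≥83, cost 71≤127).
#5: dominated by #1 (benefit score 86≥31, cost 71≤118).
#6: dominated by #2 (benefit score 96≥92, cost 192≤218).
#7: dominated by #1 (benefit score 86≥72, cost 71≤97).
#8: dominated by #1 (benefit score 86≥43, cost 71≤79).
#9: not dominated (best cost).
#10: dominated by #9 (benefit score 62≥32, cost 55≤60).

#1, #2, #9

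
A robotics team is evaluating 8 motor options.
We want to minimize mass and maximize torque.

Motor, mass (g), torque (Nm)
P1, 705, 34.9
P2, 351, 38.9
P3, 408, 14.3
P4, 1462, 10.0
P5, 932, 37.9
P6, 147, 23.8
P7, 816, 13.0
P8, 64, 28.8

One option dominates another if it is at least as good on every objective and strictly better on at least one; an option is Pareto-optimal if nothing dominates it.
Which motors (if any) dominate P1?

P2

P2: mass 351≤705, torque 38.9≥34.9 — dominates P1.
Others (P3, P4, P5, P6, P7, P8) are each worse than P1 on at least one objective.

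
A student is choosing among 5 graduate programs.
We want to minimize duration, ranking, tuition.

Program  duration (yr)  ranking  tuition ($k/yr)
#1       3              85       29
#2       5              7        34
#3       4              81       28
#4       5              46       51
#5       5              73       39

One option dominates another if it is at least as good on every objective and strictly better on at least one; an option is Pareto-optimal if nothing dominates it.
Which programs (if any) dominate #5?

#2: duration 5≤5, ranking 7≤73, tuition 34≤39 — dominates #5.
Others (#1, #3, #4) are each worse than #5 on at least one objective.

#2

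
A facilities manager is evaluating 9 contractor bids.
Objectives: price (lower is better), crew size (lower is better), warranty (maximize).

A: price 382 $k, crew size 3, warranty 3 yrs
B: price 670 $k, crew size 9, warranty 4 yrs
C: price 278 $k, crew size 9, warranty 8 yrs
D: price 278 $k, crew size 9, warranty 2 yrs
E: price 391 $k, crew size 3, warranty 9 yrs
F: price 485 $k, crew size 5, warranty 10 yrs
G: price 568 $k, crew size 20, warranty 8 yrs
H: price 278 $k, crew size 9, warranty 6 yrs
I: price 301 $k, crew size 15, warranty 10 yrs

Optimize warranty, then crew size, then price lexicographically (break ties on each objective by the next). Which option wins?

First maximize warranty: best is 10, kept {F, I}.
Then minimize crew size: best is 5, kept {F}.

F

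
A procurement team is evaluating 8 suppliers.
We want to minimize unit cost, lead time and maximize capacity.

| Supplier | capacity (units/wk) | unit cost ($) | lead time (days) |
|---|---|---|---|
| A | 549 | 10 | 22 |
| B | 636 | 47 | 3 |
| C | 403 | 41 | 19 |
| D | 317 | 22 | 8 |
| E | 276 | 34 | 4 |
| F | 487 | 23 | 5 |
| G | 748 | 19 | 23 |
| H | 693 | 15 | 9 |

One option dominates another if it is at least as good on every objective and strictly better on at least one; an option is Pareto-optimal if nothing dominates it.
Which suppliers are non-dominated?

A: not dominated (best unit cost).
B: not dominated (best lead time).
C: dominated by F (capacity 487≥403, unit cost 23≤41, lead time 5≤19).
D: not dominated.
E: not dominated.
F: not dominated.
G: not dominated (best capacity).
H: not dominated.

A, B, D, E, F, G, H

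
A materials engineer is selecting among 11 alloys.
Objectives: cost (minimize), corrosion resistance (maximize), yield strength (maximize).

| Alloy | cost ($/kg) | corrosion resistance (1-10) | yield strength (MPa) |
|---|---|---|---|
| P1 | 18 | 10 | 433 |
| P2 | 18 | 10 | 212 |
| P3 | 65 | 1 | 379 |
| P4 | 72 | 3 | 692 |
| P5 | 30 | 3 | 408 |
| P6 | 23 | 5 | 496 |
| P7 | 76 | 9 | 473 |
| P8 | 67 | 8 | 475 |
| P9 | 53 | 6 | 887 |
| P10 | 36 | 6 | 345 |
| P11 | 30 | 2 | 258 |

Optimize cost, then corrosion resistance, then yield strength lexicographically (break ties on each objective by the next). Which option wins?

First minimize cost: best is 18, kept {P1, P2}.
Then maximize corrosion resistance: best is 10, kept {P1, P2}.
Then maximize yield strength: best is 433, kept {P1}.

P1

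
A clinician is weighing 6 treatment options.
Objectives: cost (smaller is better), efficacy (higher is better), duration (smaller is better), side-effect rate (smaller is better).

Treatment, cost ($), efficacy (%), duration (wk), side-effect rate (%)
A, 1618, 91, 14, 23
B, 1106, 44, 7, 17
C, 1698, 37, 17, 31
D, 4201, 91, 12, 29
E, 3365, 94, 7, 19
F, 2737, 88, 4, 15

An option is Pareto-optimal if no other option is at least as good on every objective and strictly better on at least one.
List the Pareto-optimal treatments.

A: not dominated.
B: not dominated (best cost).
C: dominated by A (cost 1618≤1698, efficacy 91≥37, duration 14≤17, side-effect rate 23≤31).
D: dominated by E (cost 3365≤4201, efficacy 94≥91, duration 7≤12, side-effect rate 19≤29).
E: not dominated (best efficacy).
F: not dominated (best duration).

A, B, E, F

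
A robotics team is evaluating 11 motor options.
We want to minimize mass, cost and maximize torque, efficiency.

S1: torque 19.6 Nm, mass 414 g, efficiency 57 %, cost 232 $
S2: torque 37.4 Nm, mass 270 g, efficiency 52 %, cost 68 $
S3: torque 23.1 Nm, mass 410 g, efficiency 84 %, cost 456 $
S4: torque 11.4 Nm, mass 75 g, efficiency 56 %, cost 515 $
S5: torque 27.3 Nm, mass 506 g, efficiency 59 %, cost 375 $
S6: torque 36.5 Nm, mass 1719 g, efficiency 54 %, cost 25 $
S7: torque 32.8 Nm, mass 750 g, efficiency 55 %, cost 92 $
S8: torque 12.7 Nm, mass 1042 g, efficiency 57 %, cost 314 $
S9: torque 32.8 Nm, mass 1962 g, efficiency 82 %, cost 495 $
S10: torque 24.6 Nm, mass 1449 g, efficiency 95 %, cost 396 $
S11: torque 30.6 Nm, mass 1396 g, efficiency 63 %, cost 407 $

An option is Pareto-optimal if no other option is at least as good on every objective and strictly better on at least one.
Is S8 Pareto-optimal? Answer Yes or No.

No

S1 vs S8: torque 19.6≥12.7, mass 414≤1042, efficiency 57≥57, cost 232≤314 — S1 is at least as good on every objective and strictly better on at least one, so S1 dominates S8.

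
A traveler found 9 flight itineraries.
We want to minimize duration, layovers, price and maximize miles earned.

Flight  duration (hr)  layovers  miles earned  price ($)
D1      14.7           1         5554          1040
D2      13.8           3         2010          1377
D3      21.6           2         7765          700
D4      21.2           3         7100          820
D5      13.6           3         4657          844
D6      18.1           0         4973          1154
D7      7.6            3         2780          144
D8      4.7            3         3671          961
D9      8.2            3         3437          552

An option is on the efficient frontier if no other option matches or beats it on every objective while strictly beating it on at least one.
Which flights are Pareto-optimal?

D1: not dominated.
D2: dominated by D5 (duration 13.6≤13.8, layovers 3≤3, miles earned 4657≥2010, price 844≤1377).
D3: not dominated (best miles earned).
D4: not dominated.
D5: not dominated.
D6: not dominated (best layovers).
D7: not dominated (best price).
D8: not dominated (best duration).
D9: not dominated.

D1, D3, D4, D5, D6, D7, D8, D9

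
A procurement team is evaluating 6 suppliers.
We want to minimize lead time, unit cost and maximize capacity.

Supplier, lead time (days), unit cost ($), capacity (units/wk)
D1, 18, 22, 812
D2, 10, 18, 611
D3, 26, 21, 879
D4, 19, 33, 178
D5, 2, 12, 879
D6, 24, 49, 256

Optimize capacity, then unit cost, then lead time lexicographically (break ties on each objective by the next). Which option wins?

D5

First maximize capacity: best is 879, kept {D3, D5}.
Then minimize unit cost: best is 12, kept {D5}.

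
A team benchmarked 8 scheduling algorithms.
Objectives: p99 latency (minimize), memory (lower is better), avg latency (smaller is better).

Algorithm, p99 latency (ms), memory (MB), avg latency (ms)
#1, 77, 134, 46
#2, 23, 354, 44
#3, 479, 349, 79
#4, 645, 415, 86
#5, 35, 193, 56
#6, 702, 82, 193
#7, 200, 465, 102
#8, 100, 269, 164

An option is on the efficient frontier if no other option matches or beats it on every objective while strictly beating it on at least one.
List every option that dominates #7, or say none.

#1, #2, #5

#1: p99 latency 77≤200, memory 134≤465, avg latency 46≤102 — dominates #7.
#2: p99 latency 23≤200, memory 354≤465, avg latency 44≤102 — dominates #7.
#5: p99 latency 35≤200, memory 193≤465, avg latency 56≤102 — dominates #7.
Others (#3, #4, #6, #8) are each worse than #7 on at least one objective.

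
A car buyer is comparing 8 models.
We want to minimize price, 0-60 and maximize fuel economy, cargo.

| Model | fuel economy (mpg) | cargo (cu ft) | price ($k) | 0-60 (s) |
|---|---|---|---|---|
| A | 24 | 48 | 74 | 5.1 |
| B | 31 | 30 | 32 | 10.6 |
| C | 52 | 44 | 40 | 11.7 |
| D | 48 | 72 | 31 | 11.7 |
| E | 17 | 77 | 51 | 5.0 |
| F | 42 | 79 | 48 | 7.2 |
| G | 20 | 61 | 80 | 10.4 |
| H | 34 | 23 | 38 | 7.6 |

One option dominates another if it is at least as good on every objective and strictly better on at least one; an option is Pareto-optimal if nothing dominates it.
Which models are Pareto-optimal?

A: not dominated.
B: not dominated.
C: not dominated (best fuel economy).
D: not dominated (best price).
E: not dominated (best 0-60).
F: not dominated (best cargo).
G: dominated by F (fuel economy 42≥20, cargo 79≥61, price 48≤80, 0-60 7.2≤10.4).
H: not dominated.

A, B, C, D, E, F, H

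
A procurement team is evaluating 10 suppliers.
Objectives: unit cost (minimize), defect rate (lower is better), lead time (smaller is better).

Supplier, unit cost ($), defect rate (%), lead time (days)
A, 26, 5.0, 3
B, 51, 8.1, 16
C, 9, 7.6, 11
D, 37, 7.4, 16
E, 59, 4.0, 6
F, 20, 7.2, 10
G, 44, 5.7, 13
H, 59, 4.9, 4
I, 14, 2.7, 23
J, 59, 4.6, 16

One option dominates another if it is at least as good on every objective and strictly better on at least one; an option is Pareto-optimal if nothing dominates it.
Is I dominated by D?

No

D vs I: D is worse on unit cost (37 vs 14), so it does not dominate I.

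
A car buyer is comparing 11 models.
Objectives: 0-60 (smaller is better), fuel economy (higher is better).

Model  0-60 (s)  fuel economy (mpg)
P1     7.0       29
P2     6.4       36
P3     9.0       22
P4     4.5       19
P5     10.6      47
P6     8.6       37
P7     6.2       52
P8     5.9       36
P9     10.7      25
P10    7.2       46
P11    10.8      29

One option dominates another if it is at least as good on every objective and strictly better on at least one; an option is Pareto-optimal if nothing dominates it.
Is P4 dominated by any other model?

P1: worse on 0-60 (7.0 vs 4.5).
P2: worse on 0-60 (6.4 vs 4.5).
P3: worse on 0-60 (9.0 vs 4.5).
P5: worse on 0-60 (10.6 vs 4.5).
P6: worse on 0-60 (8.6 vs 4.5).
P7: worse on 0-60 (6.2 vs 4.5).
P8: worse on 0-60 (5.9 vs 4.5).
P9: worse on 0-60 (10.7 vs 4.5).
P10: worse on 0-60 (7.2 vs 4.5).
P11: worse on 0-60 (10.8 vs 4.5).
No option is at least as good as P4 on every objective and strictly better on one.

No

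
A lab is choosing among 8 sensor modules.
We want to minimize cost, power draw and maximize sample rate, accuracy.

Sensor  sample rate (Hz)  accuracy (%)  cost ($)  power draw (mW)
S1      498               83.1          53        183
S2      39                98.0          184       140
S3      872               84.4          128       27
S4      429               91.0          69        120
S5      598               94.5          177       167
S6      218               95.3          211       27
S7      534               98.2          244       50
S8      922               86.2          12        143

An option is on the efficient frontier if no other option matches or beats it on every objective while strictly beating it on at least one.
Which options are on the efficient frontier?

S1: dominated by S8 (sample rate 922≥498, accuracy 86.2≥83.1, cost 12≤53, power draw 143≤183).
S2: not dominated.
S3: not dominated.
S4: not dominated.
S5: not dominated.
S6: not dominated.
S7: not dominated (best accuracy).
S8: not dominated (best sample rate).

S2, S3, S4, S5, S6, S7, S8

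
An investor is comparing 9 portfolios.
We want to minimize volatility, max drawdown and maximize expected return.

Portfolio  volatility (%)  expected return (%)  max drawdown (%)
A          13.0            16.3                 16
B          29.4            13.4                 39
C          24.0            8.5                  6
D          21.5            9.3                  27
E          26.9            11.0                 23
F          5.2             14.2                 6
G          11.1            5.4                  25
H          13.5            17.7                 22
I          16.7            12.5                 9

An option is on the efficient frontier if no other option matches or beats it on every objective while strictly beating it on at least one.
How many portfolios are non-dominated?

3

A: not dominated.
B: dominated by A (volatility 13.0≤29.4, expected return 16.3≥13.4, max drawdown 16≤39).
C: dominated by F (volatility 5.2≤24.0, expected return 14.2≥8.5, max drawdown 6≤6).
D: dominated by A (volatility 13.0≤21.5, expected return 16.3≥9.3, max drawdown 16≤27).
E: dominated by A (volatility 13.0≤26.9, expected return 16.3≥11.0, max drawdown 16≤23).
F: not dominated (best volatility).
G: dominated by F (volatility 5.2≤11.1, expected return 14.2≥5.4, max drawdown 6≤25).
H: not dominated (best expected return).
I: dominated by F (volatility 5.2≤16.7, expected return 14.2≥12.5, max drawdown 6≤9).
Pareto-optimal: A, F, H → 3.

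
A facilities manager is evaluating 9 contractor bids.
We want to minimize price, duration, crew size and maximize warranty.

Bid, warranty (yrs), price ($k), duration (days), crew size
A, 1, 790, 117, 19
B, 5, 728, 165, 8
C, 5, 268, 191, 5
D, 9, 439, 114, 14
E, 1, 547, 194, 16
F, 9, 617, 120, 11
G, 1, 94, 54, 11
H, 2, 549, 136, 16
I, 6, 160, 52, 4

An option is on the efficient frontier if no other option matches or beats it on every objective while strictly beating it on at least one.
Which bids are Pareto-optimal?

D, F, G, I

A: dominated by D (warranty 9≥1, price 439≤790, duration 114≤117, crew size 14≤19).
B: dominated by I (warranty 6≥5, price 160≤728, duration 52≤165, crew size 4≤8).
C: dominated by I (warranty 6≥5, price 160≤268, duration 52≤191, crew size 4≤5).
D: not dominated.
E: dominated by C (warranty 5≥1, price 268≤547, duration 191≤194, crew size 5≤16).
F: not dominated.
G: not dominated (best price).
H: dominated by D (warranty 9≥2, price 439≤549, duration 114≤136, crew size 14≤16).
I: not dominated (best duration).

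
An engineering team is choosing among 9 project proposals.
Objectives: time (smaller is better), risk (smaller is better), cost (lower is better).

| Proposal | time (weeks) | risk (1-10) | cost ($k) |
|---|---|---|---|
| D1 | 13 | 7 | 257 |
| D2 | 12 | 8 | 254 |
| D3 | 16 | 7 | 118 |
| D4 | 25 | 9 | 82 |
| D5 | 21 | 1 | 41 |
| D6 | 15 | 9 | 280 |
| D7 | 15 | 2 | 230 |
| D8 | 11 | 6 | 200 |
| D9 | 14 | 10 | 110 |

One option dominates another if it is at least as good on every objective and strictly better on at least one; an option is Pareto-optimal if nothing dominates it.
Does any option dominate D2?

D8 vs D2: time 11≤12, risk 6≤8, cost 200≤254 — D8 is at least as good on every objective and strictly better on at least one, so D8 dominates D2.

Yes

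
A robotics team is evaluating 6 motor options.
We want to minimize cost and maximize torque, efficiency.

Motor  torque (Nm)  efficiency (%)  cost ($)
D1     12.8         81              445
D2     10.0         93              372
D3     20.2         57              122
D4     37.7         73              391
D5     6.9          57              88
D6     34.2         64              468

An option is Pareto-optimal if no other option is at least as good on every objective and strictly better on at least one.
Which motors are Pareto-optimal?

D1: not dominated.
D2: not dominated (best efficiency).
D3: not dominated.
D4: not dominated (best torque).
D5: not dominated (best cost).
D6: dominated by D4 (torque 37.7≥34.2, efficiency 73≥64, cost 391≤468).

D1, D2, D3, D4, D5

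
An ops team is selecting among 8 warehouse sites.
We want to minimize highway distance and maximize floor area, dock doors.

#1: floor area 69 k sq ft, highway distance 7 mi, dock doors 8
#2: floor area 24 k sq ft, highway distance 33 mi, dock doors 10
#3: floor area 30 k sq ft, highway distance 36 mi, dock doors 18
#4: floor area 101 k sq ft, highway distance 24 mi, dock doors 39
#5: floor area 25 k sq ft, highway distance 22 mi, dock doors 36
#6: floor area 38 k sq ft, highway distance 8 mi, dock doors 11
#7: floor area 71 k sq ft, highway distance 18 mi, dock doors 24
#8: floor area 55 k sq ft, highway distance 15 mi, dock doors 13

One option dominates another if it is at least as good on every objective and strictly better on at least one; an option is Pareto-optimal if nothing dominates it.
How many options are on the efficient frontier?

6

#1: not dominated (best highway distance).
#2: dominated by #4 (floor area 101≥24, highway distance 24≤33, dock doors 39≥10).
#3: dominated by #4 (floor area 101≥30, highway distance 24≤36, dock doors 39≥18).
#4: not dominated (best floor area).
#5: not dominated.
#6: not dominated.
#7: not dominated.
#8: not dominated.
Pareto-optimal: #1, #4, #5, #6, #7, #8 → 6.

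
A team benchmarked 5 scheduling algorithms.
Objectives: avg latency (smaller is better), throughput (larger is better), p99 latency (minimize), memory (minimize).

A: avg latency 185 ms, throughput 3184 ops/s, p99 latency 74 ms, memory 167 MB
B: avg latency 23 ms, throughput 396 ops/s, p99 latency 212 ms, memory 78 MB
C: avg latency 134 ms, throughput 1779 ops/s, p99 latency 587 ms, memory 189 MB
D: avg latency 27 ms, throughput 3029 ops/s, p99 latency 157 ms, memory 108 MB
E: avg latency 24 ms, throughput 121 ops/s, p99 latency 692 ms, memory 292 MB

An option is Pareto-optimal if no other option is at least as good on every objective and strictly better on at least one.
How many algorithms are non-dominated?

3

A: not dominated (best throughput).
B: not dominated (best avg latency).
C: dominated by D (avg latency 27≤134, throughput 3029≥1779, p99 latency 157≤587, memory 108≤189).
D: not dominated.
E: dominated by B (avg latency 23≤24, throughput 396≥121, p99 latency 212≤692, memory 78≤292).
Pareto-optimal: A, B, D → 3.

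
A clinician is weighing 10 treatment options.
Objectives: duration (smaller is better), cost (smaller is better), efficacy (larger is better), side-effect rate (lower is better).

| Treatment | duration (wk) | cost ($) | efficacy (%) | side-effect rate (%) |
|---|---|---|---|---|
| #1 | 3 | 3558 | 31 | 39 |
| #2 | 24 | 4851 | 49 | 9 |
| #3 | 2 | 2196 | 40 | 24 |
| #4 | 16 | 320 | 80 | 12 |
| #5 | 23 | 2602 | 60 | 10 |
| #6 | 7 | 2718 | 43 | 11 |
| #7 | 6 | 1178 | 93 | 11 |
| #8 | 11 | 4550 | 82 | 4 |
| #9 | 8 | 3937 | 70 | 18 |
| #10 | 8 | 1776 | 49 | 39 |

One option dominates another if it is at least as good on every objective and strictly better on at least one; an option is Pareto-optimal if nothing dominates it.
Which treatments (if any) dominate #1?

#3: duration 2≤3, cost 2196≤3558, efficacy 40≥31, side-effect rate 24≤39 — dominates #1.
Others (#2, #4, #5, #6, #7, #8, #9, #10) are each worse than #1 on at least one objective.

#3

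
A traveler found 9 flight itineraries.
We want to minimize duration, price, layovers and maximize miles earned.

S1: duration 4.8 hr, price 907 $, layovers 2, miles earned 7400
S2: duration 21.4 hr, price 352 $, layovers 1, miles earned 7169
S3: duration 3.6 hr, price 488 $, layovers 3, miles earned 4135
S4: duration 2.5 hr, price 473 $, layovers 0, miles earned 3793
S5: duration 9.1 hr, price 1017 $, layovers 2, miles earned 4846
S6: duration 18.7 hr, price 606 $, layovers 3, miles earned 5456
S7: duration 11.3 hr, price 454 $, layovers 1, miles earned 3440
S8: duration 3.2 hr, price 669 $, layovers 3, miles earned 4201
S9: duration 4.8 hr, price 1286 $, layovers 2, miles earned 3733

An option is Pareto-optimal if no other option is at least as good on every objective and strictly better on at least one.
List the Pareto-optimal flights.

S1, S2, S3, S4, S6, S7, S8

S1: not dominated (best miles earned).
S2: not dominated (best price).
S3: not dominated.
S4: not dominated (best duration).
S5: dominated by S1 (duration 4.8≤9.1, price 907≤1017, layovers 2≤2, miles earned 7400≥4846).
S6: not dominated.
S7: not dominated.
S8: not dominated.
S9: dominated by S1 (duration 4.8≤4.8, price 907≤1286, layovers 2≤2, miles earned 7400≥3733).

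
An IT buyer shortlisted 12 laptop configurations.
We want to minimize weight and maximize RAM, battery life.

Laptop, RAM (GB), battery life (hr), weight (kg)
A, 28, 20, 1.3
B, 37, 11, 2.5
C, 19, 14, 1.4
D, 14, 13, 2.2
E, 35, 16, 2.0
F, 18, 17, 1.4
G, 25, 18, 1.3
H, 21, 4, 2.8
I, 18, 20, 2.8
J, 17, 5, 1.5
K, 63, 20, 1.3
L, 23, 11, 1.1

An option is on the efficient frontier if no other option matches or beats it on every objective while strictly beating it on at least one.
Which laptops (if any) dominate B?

K: RAM 63≥37, battery life 20≥11, weight 1.3≤2.5 — dominates B.
Others (A, C, D, E, F, G, H, I, J, L) are each worse than B on at least one objective.

K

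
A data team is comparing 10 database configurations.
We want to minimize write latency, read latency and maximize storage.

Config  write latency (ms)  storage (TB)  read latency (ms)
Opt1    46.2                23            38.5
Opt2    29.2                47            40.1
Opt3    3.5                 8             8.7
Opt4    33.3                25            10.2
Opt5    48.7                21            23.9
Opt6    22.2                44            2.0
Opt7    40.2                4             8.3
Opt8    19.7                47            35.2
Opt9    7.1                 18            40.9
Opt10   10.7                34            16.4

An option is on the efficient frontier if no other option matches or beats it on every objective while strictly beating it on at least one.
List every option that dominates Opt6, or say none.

none

Opt1: worse on write latency (46.2 vs 22.2).
Opt2: worse on write latency (29.2 vs 22.2).
Opt3: worse on storage (8 vs 44).
Opt4: worse on write latency (33.3 vs 22.2).
Opt5: worse on write latency (48.7 vs 22.2).
Opt7: worse on write latency (40.2 vs 22.2).
Opt8: worse on read latency (35.2 vs 2.0).
Opt9: worse on storage (18 vs 44).
Opt10: worse on storage (34 vs 44).
No option dominates Opt6.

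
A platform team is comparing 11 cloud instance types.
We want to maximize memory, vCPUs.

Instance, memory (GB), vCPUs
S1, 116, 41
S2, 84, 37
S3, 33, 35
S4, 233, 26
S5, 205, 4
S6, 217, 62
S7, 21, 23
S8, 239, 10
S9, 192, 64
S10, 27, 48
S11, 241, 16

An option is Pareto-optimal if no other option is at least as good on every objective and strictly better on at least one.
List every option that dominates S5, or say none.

S4, S6, S8, S11

S4: memory 233≥205, vCPUs 26≥4 — dominates S5.
S6: memory 217≥205, vCPUs 62≥4 — dominates S5.
S8: memory 239≥205, vCPUs 10≥4 — dominates S5.
S11: memory 241≥205, vCPUs 16≥4 — dominates S5.
Others (S1, S2, S3, S7, S9, S10) are each worse than S5 on at least one objective.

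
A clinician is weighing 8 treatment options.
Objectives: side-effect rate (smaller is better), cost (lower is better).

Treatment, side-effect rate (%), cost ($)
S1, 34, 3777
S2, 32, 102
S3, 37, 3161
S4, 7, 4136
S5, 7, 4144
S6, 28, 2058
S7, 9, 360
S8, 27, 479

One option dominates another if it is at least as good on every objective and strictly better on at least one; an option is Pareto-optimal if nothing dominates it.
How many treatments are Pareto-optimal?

3

S1: dominated by S2 (side-effect rate 32≤34, cost 102≤3777).
S2: not dominated (best cost).
S3: dominated by S2 (side-effect rate 32≤37, cost 102≤3161).
S4: not dominated.
S5: dominated by S4 (side-effect rate 7≤7, cost 4136≤4144).
S6: dominated by S7 (side-effect rate 9≤28, cost 360≤2058).
S7: not dominated.
S8: dominated by S7 (side-effect rate 9≤27, cost 360≤479).
Pareto-optimal: S2, S4, S7 → 3.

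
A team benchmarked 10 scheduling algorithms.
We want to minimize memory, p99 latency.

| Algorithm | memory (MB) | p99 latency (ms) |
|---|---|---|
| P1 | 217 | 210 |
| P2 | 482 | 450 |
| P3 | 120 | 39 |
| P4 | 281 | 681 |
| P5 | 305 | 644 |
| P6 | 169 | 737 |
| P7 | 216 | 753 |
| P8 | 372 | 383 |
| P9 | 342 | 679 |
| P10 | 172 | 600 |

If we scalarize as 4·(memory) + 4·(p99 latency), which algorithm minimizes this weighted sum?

P3

P1: 4·217 + 4·210 = 1708
P2: 4·482 + 4·450 = 3728
P3: 4·120 + 4·39 = 636
P4: 4·281 + 4·681 = 3848
P5: 4·305 + 4·644 = 3796
P6: 4·169 + 4·737 = 3624
P7: 4·216 + 4·753 = 3876
P8: 4·372 + 4·383 = 3020
P9: 4·342 + 4·679 = 4084
P10: 4·172 + 4·600 = 3088
Lowest: P3 at 636.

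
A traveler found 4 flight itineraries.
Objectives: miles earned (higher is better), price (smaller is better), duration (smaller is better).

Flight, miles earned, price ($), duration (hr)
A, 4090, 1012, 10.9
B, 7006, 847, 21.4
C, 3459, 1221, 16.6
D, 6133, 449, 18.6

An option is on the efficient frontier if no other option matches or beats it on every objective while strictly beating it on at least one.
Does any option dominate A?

No

B: worse on duration (21.4 vs 10.9).
C: worse on miles earned (3459 vs 4090).
D: worse on duration (18.6 vs 10.9).
No option is at least as good as A on every objective and strictly better on one.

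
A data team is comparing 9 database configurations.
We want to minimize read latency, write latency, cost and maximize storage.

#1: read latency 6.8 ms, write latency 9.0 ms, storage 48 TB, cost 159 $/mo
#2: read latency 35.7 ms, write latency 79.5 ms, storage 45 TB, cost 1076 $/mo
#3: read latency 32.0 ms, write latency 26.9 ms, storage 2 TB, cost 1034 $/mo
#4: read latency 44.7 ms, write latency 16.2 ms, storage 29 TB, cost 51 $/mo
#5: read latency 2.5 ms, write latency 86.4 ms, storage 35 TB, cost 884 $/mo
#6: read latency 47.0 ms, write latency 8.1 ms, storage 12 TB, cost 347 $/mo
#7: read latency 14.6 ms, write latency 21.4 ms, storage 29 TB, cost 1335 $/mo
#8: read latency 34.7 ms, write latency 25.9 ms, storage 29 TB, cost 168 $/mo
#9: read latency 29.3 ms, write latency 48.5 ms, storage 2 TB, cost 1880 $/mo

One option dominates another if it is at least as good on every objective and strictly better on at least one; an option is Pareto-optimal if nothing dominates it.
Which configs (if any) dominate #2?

#1

#1: read latency 6.8≤35.7, write latency 9.0≤79.5, storage 48≥45, cost 159≤1076 — dominates #2.
Others (#3, #4, #5, #6, #7, #8, #9) are each worse than #2 on at least one objective.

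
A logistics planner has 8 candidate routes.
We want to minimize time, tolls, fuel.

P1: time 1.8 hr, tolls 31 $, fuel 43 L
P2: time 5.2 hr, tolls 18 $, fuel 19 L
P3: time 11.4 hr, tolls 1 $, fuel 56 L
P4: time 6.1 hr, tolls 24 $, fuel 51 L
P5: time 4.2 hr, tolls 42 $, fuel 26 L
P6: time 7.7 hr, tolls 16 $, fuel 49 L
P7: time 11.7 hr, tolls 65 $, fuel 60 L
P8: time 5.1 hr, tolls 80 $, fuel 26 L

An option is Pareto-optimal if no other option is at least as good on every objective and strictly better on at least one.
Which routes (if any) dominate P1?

P2: worse on time (5.2 vs 1.8).
P3: worse on time (11.4 vs 1.8).
P4: worse on time (6.1 vs 1.8).
P5: worse on time (4.2 vs 1.8).
P6: worse on time (7.7 vs 1.8).
P7: worse on time (11.7 vs 1.8).
P8: worse on time (5.1 vs 1.8).
No option dominates P1.

none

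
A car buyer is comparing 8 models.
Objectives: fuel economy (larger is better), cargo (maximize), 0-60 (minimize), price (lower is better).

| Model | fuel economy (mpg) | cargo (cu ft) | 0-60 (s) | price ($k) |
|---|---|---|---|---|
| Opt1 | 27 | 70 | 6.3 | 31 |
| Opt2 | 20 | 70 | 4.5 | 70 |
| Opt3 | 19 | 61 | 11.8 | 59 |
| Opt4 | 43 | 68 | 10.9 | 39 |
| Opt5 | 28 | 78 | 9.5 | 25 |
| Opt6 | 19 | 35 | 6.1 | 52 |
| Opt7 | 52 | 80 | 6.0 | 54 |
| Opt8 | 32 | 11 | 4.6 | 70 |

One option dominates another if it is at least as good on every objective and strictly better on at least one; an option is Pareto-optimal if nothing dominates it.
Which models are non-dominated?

Opt1, Opt2, Opt4, Opt5, Opt6, Opt7, Opt8

Opt1: not dominated.
Opt2: not dominated (best 0-60).
Opt3: dominated by Opt1 (fuel economy 27≥19, cargo 70≥61, 0-60 6.3≤11.8, price 31≤59).
Opt4: not dominated.
Opt5: not dominated (best price).
Opt6: not dominated.
Opt7: not dominated (best fuel economy).
Opt8: not dominated.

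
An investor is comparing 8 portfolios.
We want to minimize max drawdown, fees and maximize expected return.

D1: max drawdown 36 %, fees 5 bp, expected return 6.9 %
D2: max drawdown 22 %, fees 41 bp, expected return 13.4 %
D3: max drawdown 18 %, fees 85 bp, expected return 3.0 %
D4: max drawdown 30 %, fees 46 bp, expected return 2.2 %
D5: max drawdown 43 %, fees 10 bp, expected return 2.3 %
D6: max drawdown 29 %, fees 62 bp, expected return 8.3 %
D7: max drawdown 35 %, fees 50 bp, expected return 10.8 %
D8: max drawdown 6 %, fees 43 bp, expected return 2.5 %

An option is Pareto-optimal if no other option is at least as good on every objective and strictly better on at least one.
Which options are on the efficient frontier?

D1: not dominated (best fees).
D2: not dominated (best expected return).
D3: not dominated.
D4: dominated by D2 (max drawdown 22≤30, fees 41≤46, expected return 13.4≥2.2).
D5: dominated by D1 (max drawdown 36≤43, fees 5≤10, expected return 6.9≥2.3).
D6: dominated by D2 (max drawdown 22≤29, fees 41≤62, expected return 13.4≥8.3).
D7: dominated by D2 (max drawdown 22≤35, fees 41≤50, expected return 13.4≥10.8).
D8: not dominated (best max drawdown).

D1, D2, D3, D8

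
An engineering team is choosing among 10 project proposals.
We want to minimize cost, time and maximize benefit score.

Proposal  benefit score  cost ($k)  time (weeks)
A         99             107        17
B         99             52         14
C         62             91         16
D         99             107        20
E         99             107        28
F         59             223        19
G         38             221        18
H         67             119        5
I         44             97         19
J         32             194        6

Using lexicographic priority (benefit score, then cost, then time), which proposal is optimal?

B

First maximize benefit score: best is 99, kept {A, B, D, E}.
Then minimize cost: best is 52, kept {B}.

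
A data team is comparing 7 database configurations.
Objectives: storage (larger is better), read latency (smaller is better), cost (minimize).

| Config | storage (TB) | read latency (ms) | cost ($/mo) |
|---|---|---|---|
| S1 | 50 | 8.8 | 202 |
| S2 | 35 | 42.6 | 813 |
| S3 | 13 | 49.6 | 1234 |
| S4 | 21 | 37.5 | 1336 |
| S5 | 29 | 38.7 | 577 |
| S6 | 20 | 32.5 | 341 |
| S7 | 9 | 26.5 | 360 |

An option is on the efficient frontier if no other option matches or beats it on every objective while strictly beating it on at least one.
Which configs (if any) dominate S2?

S1

S1: storage 50≥35, read latency 8.8≤42.6, cost 202≤813 — dominates S2.
Others (S3, S4, S5, S6, S7) are each worse than S2 on at least one objective.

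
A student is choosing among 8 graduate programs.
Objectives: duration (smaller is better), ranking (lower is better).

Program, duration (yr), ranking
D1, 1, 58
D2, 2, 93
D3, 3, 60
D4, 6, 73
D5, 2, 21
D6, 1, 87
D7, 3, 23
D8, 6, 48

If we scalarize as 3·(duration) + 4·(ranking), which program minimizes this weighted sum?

D1: 3·1 + 4·58 = 235
D2: 3·2 + 4·93 = 378
D3: 3·3 + 4·60 = 249
D4: 3·6 + 4·73 = 310
D5: 3·2 + 4·21 = 90
D6: 3·1 + 4·87 = 351
D7: 3·3 + 4·23 = 101
D8: 3·6 + 4·48 = 210
Lowest: D5 at 90.

D5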